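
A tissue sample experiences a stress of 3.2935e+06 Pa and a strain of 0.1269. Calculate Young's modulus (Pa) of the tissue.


E = stress / strain
E = 3.2935e+06 / 0.1269
E = 2.5954e+07


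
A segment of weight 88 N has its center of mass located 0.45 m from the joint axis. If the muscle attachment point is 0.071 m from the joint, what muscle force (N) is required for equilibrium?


F_muscle = W * d_load / d_muscle
F_muscle = 88 * 0.45 / 0.071
Numerator = 39.6000
F_muscle = 557.7465


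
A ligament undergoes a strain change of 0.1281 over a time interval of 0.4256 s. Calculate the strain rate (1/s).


strain_rate = delta_strain / delta_t
strain_rate = 0.1281 / 0.4256
strain_rate = 0.3010


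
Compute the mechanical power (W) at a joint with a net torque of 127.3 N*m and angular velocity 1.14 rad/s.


P = M * omega
P = 127.3 * 1.14
P = 145.1220


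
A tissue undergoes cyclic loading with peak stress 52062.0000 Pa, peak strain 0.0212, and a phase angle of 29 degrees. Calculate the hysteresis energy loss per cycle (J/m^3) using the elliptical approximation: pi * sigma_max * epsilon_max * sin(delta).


E_loss = pi * sigma_max * epsilon_max * sin(delta)
delta = 29 deg = 0.5061 rad
sin(delta) = 0.4848
E_loss = pi * 52062.0000 * 0.0212 * 0.4848
E_loss = 1681.0391


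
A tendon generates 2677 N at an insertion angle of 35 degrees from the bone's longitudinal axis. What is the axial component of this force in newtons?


F_eff = F_tendon * cos(theta)
theta = 35 deg = 0.6109 rad
cos(theta) = 0.8192
F_eff = 2677 * 0.8192
F_eff = 2192.8700


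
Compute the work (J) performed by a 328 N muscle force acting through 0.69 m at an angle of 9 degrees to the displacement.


W = F * d * cos(theta)
theta = 9 deg = 0.1571 rad
cos(theta) = 0.9877
W = 328 * 0.69 * 0.9877
W = 223.5336


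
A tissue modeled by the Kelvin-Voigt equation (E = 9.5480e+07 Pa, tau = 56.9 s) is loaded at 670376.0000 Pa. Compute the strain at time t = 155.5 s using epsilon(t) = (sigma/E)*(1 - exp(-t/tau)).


epsilon(t) = (sigma/E) * (1 - exp(-t/tau))
sigma/E = 670376.0000 / 9.5480e+07 = 0.0070
exp(-t/tau) = exp(-155.5 / 56.9) = 0.0650
epsilon = 0.0070 * (1 - 0.0650)
epsilon = 0.0066


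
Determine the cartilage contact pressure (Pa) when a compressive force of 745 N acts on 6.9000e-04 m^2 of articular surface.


P = F / A
P = 745 / 6.9000e-04
P = 1.0797e+06


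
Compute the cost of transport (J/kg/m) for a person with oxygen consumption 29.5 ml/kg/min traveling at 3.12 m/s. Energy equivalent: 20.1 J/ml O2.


Power per kg = VO2 * 20.1 / 60
Power per kg = 29.5 * 20.1 / 60 = 9.8825 W/kg
Cost = power_per_kg / speed
Cost = 9.8825 / 3.12
Cost = 3.1675


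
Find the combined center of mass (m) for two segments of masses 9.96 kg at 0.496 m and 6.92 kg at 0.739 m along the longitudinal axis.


COM = (m1*x1 + m2*x2) / (m1 + m2)
COM = (9.96*0.496 + 6.92*0.739) / (9.96 + 6.92)
Numerator = 10.0540
Denominator = 16.8800
COM = 0.5956


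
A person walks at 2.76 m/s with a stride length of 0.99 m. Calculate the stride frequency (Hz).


f = v / stride_length
f = 2.76 / 0.99
f = 2.7879


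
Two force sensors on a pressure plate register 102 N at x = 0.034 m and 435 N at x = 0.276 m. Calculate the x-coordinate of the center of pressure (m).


COP_x = (F1*x1 + F2*x2) / (F1 + F2)
COP_x = (102*0.034 + 435*0.276) / (102 + 435)
Numerator = 123.5280
Denominator = 537
COP_x = 0.2300


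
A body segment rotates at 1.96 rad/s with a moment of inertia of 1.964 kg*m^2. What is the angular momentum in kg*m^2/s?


L = I * omega
L = 1.964 * 1.96
L = 3.8494


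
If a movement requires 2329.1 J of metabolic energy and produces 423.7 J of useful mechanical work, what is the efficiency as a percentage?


eta = (W_mech / E_meta) * 100
eta = (423.7 / 2329.1) * 100
ratio = 0.1819
eta = 18.1916


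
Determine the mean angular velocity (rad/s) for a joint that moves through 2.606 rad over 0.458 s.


omega = delta_theta / delta_t
omega = 2.606 / 0.458
omega = 5.6900


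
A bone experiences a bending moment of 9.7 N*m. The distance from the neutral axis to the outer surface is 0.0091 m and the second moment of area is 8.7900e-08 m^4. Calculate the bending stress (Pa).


sigma = M * c / I
sigma = 9.7 * 0.0091 / 8.7900e-08
M * c = 0.0883
sigma = 1.0042e+06


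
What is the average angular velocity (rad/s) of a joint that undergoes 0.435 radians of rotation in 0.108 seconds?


omega = delta_theta / delta_t
omega = 0.435 / 0.108
omega = 4.0278


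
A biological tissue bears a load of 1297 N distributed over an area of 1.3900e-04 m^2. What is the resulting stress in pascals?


stress = F / A
stress = 1297 / 1.3900e-04
stress = 9.3309e+06


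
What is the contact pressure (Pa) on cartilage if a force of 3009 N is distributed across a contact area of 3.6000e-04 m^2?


P = F / A
P = 3009 / 3.6000e-04
P = 8.3583e+06


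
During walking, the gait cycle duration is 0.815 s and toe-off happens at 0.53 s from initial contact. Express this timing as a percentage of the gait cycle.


pct = (event_time / cycle_time) * 100
pct = (0.53 / 0.815) * 100
ratio = 0.6503
pct = 65.0307


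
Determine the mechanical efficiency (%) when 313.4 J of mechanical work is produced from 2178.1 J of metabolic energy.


eta = (W_mech / E_meta) * 100
eta = (313.4 / 2178.1) * 100
ratio = 0.1439
eta = 14.3887


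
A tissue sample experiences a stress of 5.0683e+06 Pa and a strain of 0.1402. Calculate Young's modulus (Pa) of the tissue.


E = stress / strain
E = 5.0683e+06 / 0.1402
E = 3.6150e+07


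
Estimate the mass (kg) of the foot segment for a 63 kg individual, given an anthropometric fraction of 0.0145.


m_segment = body_mass * fraction
m_segment = 63 * 0.0145
m_segment = 0.9135


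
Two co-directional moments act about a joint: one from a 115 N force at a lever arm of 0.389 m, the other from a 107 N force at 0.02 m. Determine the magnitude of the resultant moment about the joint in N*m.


M = F1 * d1 + F2 * d2
M = 115 * 0.389 + 107 * 0.02
M = 44.7350 + 2.1400
M = 46.8750


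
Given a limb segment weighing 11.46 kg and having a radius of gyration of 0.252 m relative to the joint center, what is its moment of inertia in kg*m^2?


I = m * k^2
I = 11.46 * 0.252^2
k^2 = 0.0635
I = 0.7278


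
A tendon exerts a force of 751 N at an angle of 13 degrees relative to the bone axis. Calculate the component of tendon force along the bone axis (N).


F_eff = F_tendon * cos(theta)
theta = 13 deg = 0.2269 rad
cos(theta) = 0.9744
F_eff = 751 * 0.9744
F_eff = 731.7519


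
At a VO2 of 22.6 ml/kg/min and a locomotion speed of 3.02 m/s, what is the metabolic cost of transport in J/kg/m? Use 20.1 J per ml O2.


Power per kg = VO2 * 20.1 / 60
Power per kg = 22.6 * 20.1 / 60 = 7.5710 W/kg
Cost = power_per_kg / speed
Cost = 7.5710 / 3.02
Cost = 2.5070


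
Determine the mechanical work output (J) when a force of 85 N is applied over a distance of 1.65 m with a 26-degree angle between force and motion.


W = F * d * cos(theta)
theta = 26 deg = 0.4538 rad
cos(theta) = 0.8988
W = 85 * 1.65 * 0.8988
W = 126.0559


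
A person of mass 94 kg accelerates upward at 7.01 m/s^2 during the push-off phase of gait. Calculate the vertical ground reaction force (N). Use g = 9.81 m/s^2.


GRF = m * (g + a)
GRF = 94 * (9.81 + 7.01)
GRF = 94 * 16.8200
GRF = 1581.0800


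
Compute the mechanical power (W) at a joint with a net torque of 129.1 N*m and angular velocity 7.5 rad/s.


P = M * omega
P = 129.1 * 7.5
P = 968.2500


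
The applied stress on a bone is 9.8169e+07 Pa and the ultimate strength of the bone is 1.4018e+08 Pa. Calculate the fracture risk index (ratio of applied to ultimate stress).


FRI = applied / ultimate
FRI = 9.8169e+07 / 1.4018e+08
FRI = 0.7003


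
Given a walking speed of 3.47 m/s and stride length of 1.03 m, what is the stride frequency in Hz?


f = v / stride_length
f = 3.47 / 1.03
f = 3.3689


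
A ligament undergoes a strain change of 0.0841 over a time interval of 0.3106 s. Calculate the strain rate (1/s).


strain_rate = delta_strain / delta_t
strain_rate = 0.0841 / 0.3106
strain_rate = 0.2708


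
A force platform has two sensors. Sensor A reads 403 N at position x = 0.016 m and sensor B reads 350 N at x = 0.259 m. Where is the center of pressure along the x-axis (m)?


COP_x = (F1*x1 + F2*x2) / (F1 + F2)
COP_x = (403*0.016 + 350*0.259) / (403 + 350)
Numerator = 97.0980
Denominator = 753
COP_x = 0.1289


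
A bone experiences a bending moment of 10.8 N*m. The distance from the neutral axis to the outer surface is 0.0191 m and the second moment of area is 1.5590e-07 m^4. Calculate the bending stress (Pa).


sigma = M * c / I
sigma = 10.8 * 0.0191 / 1.5590e-07
M * c = 0.2063
sigma = 1.3232e+06


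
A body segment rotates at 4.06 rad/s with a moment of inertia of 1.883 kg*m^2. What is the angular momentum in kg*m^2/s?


L = I * omega
L = 1.883 * 4.06
L = 7.6450


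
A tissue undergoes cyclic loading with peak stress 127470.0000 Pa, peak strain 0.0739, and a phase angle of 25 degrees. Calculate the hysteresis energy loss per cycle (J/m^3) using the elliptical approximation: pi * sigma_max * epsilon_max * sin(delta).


E_loss = pi * sigma_max * epsilon_max * sin(delta)
delta = 25 deg = 0.4363 rad
sin(delta) = 0.4226
E_loss = pi * 127470.0000 * 0.0739 * 0.4226
E_loss = 12506.9253


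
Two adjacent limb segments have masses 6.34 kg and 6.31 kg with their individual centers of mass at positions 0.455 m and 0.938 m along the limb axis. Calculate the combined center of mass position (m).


COM = (m1*x1 + m2*x2) / (m1 + m2)
COM = (6.34*0.455 + 6.31*0.938) / (6.34 + 6.31)
Numerator = 8.8035
Denominator = 12.6500
COM = 0.6959


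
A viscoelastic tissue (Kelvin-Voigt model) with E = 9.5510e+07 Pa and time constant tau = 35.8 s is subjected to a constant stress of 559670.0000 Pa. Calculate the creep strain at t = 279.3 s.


epsilon(t) = (sigma/E) * (1 - exp(-t/tau))
sigma/E = 559670.0000 / 9.5510e+07 = 0.0059
exp(-t/tau) = exp(-279.3 / 35.8) = 4.0905e-04
epsilon = 0.0059 * (1 - 4.0905e-04)
epsilon = 0.0059


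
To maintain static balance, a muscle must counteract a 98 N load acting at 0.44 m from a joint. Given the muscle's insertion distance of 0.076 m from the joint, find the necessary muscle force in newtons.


F_muscle = W * d_load / d_muscle
F_muscle = 98 * 0.44 / 0.076
Numerator = 43.1200
F_muscle = 567.3684


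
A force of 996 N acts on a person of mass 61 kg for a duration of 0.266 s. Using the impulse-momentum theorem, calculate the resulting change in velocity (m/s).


J = F * dt = 996 * 0.266 = 264.9360 N*s
delta_v = J / m
delta_v = 264.9360 / 61
delta_v = 4.3432


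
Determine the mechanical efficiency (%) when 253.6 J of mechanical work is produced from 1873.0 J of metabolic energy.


eta = (W_mech / E_meta) * 100
eta = (253.6 / 1873.0) * 100
ratio = 0.1354
eta = 13.5398


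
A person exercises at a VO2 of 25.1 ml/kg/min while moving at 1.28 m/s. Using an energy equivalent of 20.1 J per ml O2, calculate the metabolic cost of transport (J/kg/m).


Power per kg = VO2 * 20.1 / 60
Power per kg = 25.1 * 20.1 / 60 = 8.4085 W/kg
Cost = power_per_kg / speed
Cost = 8.4085 / 1.28
Cost = 6.5691


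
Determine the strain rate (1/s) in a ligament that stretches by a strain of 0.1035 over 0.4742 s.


strain_rate = delta_strain / delta_t
strain_rate = 0.1035 / 0.4742
strain_rate = 0.2183


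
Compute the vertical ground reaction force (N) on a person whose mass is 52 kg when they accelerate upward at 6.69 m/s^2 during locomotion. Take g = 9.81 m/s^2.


GRF = m * (g + a)
GRF = 52 * (9.81 + 6.69)
GRF = 52 * 16.5000
GRF = 858.0000


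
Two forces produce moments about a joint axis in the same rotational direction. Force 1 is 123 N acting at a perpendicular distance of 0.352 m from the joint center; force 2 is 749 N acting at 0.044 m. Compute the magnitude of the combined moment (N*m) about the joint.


M = F1 * d1 + F2 * d2
M = 123 * 0.352 + 749 * 0.044
M = 43.2960 + 32.9560
M = 76.2520


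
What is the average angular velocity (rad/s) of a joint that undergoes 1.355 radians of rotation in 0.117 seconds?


omega = delta_theta / delta_t
omega = 1.355 / 0.117
omega = 11.5812


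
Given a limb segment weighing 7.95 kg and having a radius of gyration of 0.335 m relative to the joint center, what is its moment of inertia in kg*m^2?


I = m * k^2
I = 7.95 * 0.335^2
k^2 = 0.1122
I = 0.8922


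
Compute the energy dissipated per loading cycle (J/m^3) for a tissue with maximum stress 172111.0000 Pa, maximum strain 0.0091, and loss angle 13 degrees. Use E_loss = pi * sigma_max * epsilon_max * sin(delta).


E_loss = pi * sigma_max * epsilon_max * sin(delta)
delta = 13 deg = 0.2269 rad
sin(delta) = 0.2250
E_loss = pi * 172111.0000 * 0.0091 * 0.2250
E_loss = 1106.8479


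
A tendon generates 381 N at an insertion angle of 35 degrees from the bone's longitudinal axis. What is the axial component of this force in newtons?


F_eff = F_tendon * cos(theta)
theta = 35 deg = 0.6109 rad
cos(theta) = 0.8192
F_eff = 381 * 0.8192
F_eff = 312.0969


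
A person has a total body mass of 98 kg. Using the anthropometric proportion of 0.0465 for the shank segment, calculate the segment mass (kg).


m_segment = body_mass * fraction
m_segment = 98 * 0.0465
m_segment = 4.5570


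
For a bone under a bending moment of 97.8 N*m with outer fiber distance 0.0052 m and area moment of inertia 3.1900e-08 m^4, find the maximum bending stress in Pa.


sigma = M * c / I
sigma = 97.8 * 0.0052 / 3.1900e-08
M * c = 0.5086
sigma = 1.5942e+07


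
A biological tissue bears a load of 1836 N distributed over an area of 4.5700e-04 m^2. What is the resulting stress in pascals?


stress = F / A
stress = 1836 / 4.5700e-04
stress = 4.0175e+06


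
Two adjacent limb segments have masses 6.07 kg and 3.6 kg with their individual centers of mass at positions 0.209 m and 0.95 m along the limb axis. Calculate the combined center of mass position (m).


COM = (m1*x1 + m2*x2) / (m1 + m2)
COM = (6.07*0.209 + 3.6*0.95) / (6.07 + 3.6)
Numerator = 4.6886
Denominator = 9.6700
COM = 0.4849


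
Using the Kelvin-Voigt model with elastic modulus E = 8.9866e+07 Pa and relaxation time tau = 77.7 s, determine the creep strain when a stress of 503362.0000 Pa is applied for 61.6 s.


epsilon(t) = (sigma/E) * (1 - exp(-t/tau))
sigma/E = 503362.0000 / 8.9866e+07 = 0.0056
exp(-t/tau) = exp(-61.6 / 77.7) = 0.4526
epsilon = 0.0056 * (1 - 0.4526)
epsilon = 0.0031


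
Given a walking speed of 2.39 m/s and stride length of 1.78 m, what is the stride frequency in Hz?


f = v / stride_length
f = 2.39 / 1.78
f = 1.3427


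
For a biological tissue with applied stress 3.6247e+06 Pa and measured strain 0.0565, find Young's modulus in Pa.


E = stress / strain
E = 3.6247e+06 / 0.0565
E = 6.4154e+07


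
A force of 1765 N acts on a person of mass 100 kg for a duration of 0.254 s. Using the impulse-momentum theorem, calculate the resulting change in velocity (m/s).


J = F * dt = 1765 * 0.254 = 448.3100 N*s
delta_v = J / m
delta_v = 448.3100 / 100
delta_v = 4.4831


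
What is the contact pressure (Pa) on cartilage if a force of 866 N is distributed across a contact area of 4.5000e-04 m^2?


P = F / A
P = 866 / 4.5000e-04
P = 1.9244e+06


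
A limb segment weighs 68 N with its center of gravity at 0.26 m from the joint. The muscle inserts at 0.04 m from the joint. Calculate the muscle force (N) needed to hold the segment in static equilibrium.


F_muscle = W * d_load / d_muscle
F_muscle = 68 * 0.26 / 0.04
Numerator = 17.6800
F_muscle = 442.0000


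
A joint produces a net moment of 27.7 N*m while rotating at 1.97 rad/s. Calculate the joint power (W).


P = M * omega
P = 27.7 * 1.97
P = 54.5690


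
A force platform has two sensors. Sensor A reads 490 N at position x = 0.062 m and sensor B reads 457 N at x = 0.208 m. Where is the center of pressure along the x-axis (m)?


COP_x = (F1*x1 + F2*x2) / (F1 + F2)
COP_x = (490*0.062 + 457*0.208) / (490 + 457)
Numerator = 125.4360
Denominator = 947
COP_x = 0.1325


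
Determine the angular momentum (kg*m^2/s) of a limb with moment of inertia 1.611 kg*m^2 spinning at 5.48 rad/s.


L = I * omega
L = 1.611 * 5.48
L = 8.8283


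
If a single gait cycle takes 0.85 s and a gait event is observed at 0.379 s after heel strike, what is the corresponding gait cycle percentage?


pct = (event_time / cycle_time) * 100
pct = (0.379 / 0.85) * 100
ratio = 0.4459
pct = 44.5882


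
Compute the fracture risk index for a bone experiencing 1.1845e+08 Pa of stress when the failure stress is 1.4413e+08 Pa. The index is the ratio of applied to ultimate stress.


FRI = applied / ultimate
FRI = 1.1845e+08 / 1.4413e+08
FRI = 0.8218


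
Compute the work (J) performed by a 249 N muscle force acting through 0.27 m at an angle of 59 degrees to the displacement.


W = F * d * cos(theta)
theta = 59 deg = 1.0297 rad
cos(theta) = 0.5150
W = 249 * 0.27 * 0.5150
W = 34.6260


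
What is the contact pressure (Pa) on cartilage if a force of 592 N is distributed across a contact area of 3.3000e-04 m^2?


P = F / A
P = 592 / 3.3000e-04
P = 1.7939e+06


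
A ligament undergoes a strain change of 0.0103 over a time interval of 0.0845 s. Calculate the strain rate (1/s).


strain_rate = delta_strain / delta_t
strain_rate = 0.0103 / 0.0845
strain_rate = 0.1219


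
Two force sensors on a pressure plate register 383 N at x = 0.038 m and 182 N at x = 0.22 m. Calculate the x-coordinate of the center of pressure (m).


COP_x = (F1*x1 + F2*x2) / (F1 + F2)
COP_x = (383*0.038 + 182*0.22) / (383 + 182)
Numerator = 54.5940
Denominator = 565
COP_x = 0.0966


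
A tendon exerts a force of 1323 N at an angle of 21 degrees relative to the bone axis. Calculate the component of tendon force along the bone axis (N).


F_eff = F_tendon * cos(theta)
theta = 21 deg = 0.3665 rad
cos(theta) = 0.9336
F_eff = 1323 * 0.9336
F_eff = 1235.1269


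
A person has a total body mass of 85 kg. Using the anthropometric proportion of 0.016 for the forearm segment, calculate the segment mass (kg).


m_segment = body_mass * fraction
m_segment = 85 * 0.016
m_segment = 1.3600


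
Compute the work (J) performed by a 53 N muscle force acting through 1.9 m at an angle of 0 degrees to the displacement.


W = F * d * cos(theta)
theta = 0 deg = 0.0000 rad
cos(theta) = 1.0000
W = 53 * 1.9 * 1.0000
W = 100.7000


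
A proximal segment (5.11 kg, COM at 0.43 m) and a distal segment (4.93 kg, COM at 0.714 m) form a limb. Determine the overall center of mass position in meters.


COM = (m1*x1 + m2*x2) / (m1 + m2)
COM = (5.11*0.43 + 4.93*0.714) / (5.11 + 4.93)
Numerator = 5.7173
Denominator = 10.0400
COM = 0.5695


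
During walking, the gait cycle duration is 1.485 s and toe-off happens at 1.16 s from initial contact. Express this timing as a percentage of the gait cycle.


pct = (event_time / cycle_time) * 100
pct = (1.16 / 1.485) * 100
ratio = 0.7811
pct = 78.1145


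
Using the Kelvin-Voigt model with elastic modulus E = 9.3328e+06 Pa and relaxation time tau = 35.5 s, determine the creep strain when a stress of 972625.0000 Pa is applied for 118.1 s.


epsilon(t) = (sigma/E) * (1 - exp(-t/tau))
sigma/E = 972625.0000 / 9.3328e+06 = 0.1042
exp(-t/tau) = exp(-118.1 / 35.5) = 0.0359
epsilon = 0.1042 * (1 - 0.0359)
epsilon = 0.1005


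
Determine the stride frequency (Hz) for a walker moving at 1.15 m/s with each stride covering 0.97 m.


f = v / stride_length
f = 1.15 / 0.97
f = 1.1856


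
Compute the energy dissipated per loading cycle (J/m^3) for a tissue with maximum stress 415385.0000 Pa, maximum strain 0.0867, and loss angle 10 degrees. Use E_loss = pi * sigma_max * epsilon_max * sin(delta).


E_loss = pi * sigma_max * epsilon_max * sin(delta)
delta = 10 deg = 0.1745 rad
sin(delta) = 0.1736
E_loss = pi * 415385.0000 * 0.0867 * 0.1736
E_loss = 19646.7179


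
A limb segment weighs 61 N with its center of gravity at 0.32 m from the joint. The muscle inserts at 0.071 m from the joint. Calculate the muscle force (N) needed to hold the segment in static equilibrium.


F_muscle = W * d_load / d_muscle
F_muscle = 61 * 0.32 / 0.071
Numerator = 19.5200
F_muscle = 274.9296


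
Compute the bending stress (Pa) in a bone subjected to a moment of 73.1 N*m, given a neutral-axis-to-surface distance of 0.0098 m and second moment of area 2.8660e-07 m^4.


sigma = M * c / I
sigma = 73.1 * 0.0098 / 2.8660e-07
M * c = 0.7164
sigma = 2.4996e+06


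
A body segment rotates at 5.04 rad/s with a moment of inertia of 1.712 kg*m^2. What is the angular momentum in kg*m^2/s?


L = I * omega
L = 1.712 * 5.04
L = 8.6285


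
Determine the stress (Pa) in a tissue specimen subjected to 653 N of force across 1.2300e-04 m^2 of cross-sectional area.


stress = F / A
stress = 653 / 1.2300e-04
stress = 5.3089e+06


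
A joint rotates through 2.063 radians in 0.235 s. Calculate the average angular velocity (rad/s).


omega = delta_theta / delta_t
omega = 2.063 / 0.235
omega = 8.7787


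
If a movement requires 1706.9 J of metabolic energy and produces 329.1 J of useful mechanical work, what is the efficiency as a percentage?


eta = (W_mech / E_meta) * 100
eta = (329.1 / 1706.9) * 100
ratio = 0.1928
eta = 19.2806


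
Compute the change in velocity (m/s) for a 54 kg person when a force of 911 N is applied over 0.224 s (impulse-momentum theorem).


J = F * dt = 911 * 0.224 = 204.0640 N*s
delta_v = J / m
delta_v = 204.0640 / 54
delta_v = 3.7790


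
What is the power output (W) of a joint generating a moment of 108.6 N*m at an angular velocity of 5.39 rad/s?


P = M * omega
P = 108.6 * 5.39
P = 585.3540


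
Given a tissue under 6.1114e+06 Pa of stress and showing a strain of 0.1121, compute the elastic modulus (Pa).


E = stress / strain
E = 6.1114e+06 / 0.1121
E = 5.4517e+07


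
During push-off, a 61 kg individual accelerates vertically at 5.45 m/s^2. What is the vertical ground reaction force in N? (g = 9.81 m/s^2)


GRF = m * (g + a)
GRF = 61 * (9.81 + 5.45)
GRF = 61 * 15.2600
GRF = 930.8600


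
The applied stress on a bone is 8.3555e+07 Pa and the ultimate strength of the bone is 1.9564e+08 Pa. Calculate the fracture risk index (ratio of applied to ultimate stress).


FRI = applied / ultimate
FRI = 8.3555e+07 / 1.9564e+08
FRI = 0.4271


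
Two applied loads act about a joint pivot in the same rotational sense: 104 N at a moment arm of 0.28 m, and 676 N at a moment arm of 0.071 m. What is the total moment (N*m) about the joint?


M = F1 * d1 + F2 * d2
M = 104 * 0.28 + 676 * 0.071
M = 29.1200 + 47.9960
M = 77.1160


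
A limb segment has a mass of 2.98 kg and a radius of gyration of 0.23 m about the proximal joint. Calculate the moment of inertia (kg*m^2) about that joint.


I = m * k^2
I = 2.98 * 0.23^2
k^2 = 0.0529
I = 0.1576


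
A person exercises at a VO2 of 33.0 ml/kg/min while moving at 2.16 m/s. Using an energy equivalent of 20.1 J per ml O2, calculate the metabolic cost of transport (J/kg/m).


Power per kg = VO2 * 20.1 / 60
Power per kg = 33.0 * 20.1 / 60 = 11.0550 W/kg
Cost = power_per_kg / speed
Cost = 11.0550 / 2.16
Cost = 5.1181


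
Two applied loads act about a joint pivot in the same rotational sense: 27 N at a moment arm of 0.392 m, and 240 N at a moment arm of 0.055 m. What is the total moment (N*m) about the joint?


M = F1 * d1 + F2 * d2
M = 27 * 0.392 + 240 * 0.055
M = 10.5840 + 13.2000
M = 23.7840


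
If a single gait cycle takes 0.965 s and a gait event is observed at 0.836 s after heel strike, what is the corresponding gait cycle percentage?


pct = (event_time / cycle_time) * 100
pct = (0.836 / 0.965) * 100
ratio = 0.8663
pct = 86.6321


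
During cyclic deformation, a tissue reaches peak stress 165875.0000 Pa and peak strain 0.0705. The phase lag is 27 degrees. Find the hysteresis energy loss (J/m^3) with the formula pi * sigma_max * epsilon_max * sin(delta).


E_loss = pi * sigma_max * epsilon_max * sin(delta)
delta = 27 deg = 0.4712 rad
sin(delta) = 0.4540
E_loss = pi * 165875.0000 * 0.0705 * 0.4540
E_loss = 16678.8726


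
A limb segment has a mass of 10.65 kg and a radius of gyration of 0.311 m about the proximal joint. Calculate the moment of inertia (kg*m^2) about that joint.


I = m * k^2
I = 10.65 * 0.311^2
k^2 = 0.0967
I = 1.0301


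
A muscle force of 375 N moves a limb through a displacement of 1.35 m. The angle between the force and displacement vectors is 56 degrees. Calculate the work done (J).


W = F * d * cos(theta)
theta = 56 deg = 0.9774 rad
cos(theta) = 0.5592
W = 375 * 1.35 * 0.5592
W = 283.0914


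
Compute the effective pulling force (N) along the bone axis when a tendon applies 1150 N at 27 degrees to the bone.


F_eff = F_tendon * cos(theta)
theta = 27 deg = 0.4712 rad
cos(theta) = 0.8910
F_eff = 1150 * 0.8910
F_eff = 1024.6575


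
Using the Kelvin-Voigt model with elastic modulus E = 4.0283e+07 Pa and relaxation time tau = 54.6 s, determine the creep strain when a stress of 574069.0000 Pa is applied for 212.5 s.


epsilon(t) = (sigma/E) * (1 - exp(-t/tau))
sigma/E = 574069.0000 / 4.0283e+07 = 0.0143
exp(-t/tau) = exp(-212.5 / 54.6) = 0.0204
epsilon = 0.0143 * (1 - 0.0204)
epsilon = 0.0140


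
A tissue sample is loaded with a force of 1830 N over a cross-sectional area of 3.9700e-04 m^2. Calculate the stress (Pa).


stress = F / A
stress = 1830 / 3.9700e-04
stress = 4.6096e+06


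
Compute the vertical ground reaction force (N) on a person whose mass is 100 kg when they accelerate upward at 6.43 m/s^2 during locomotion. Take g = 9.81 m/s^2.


GRF = m * (g + a)
GRF = 100 * (9.81 + 6.43)
GRF = 100 * 16.2400
GRF = 1624.0000


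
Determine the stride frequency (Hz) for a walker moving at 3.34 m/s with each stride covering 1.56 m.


f = v / stride_length
f = 3.34 / 1.56
f = 2.1410


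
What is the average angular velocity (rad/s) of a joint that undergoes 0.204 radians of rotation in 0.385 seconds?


omega = delta_theta / delta_t
omega = 0.204 / 0.385
omega = 0.5299


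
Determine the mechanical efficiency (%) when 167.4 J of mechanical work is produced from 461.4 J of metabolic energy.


eta = (W_mech / E_meta) * 100
eta = (167.4 / 461.4) * 100
ratio = 0.3628
eta = 36.2809


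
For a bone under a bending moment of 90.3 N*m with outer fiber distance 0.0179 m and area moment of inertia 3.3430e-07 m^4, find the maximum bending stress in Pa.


sigma = M * c / I
sigma = 90.3 * 0.0179 / 3.3430e-07
M * c = 1.6164
sigma = 4.8351e+06


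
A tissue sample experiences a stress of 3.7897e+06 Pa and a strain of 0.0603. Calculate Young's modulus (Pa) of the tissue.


E = stress / strain
E = 3.7897e+06 / 0.0603
E = 6.2847e+07


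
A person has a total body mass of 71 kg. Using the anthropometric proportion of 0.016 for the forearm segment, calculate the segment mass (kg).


m_segment = body_mass * fraction
m_segment = 71 * 0.016
m_segment = 1.1360


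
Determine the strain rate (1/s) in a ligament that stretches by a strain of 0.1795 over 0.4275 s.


strain_rate = delta_strain / delta_t
strain_rate = 0.1795 / 0.4275
strain_rate = 0.4199


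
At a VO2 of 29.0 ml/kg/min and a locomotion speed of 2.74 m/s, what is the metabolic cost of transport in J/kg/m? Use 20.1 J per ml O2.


Power per kg = VO2 * 20.1 / 60
Power per kg = 29.0 * 20.1 / 60 = 9.7150 W/kg
Cost = power_per_kg / speed
Cost = 9.7150 / 2.74
Cost = 3.5456


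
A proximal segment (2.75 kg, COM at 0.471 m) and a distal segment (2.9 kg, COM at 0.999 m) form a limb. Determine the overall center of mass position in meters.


COM = (m1*x1 + m2*x2) / (m1 + m2)
COM = (2.75*0.471 + 2.9*0.999) / (2.75 + 2.9)
Numerator = 4.1924
Denominator = 5.6500
COM = 0.7420


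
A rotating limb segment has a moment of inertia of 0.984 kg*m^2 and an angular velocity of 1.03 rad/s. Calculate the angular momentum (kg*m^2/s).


L = I * omega
L = 0.984 * 1.03
L = 1.0135


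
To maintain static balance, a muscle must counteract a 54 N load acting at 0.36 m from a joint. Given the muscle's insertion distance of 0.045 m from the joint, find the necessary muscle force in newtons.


F_muscle = W * d_load / d_muscle
F_muscle = 54 * 0.36 / 0.045
Numerator = 19.4400
F_muscle = 432.0000


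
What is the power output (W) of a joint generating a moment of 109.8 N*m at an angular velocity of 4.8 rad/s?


P = M * omega
P = 109.8 * 4.8
P = 527.0400


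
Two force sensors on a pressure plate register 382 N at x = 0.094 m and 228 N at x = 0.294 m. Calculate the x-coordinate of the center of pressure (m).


COP_x = (F1*x1 + F2*x2) / (F1 + F2)
COP_x = (382*0.094 + 228*0.294) / (382 + 228)
Numerator = 102.9400
Denominator = 610
COP_x = 0.1688


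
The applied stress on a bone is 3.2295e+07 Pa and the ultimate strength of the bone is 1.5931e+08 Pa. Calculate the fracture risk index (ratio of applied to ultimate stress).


FRI = applied / ultimate
FRI = 3.2295e+07 / 1.5931e+08
FRI = 0.2027


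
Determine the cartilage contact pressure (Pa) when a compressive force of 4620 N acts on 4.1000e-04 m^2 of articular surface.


P = F / A
P = 4620 / 4.1000e-04
P = 1.1268e+07


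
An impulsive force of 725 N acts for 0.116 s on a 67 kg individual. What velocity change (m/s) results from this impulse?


J = F * dt = 725 * 0.116 = 84.1000 N*s
delta_v = J / m
delta_v = 84.1000 / 67
delta_v = 1.2552


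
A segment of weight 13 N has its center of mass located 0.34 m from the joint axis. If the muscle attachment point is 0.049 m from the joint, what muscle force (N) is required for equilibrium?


F_muscle = W * d_load / d_muscle
F_muscle = 13 * 0.34 / 0.049
Numerator = 4.4200
F_muscle = 90.2041


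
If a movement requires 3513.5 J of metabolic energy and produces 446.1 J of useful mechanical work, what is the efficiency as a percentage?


eta = (W_mech / E_meta) * 100
eta = (446.1 / 3513.5) * 100
ratio = 0.1270
eta = 12.6967


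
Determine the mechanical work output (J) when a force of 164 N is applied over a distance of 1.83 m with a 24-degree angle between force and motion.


W = F * d * cos(theta)
theta = 24 deg = 0.4189 rad
cos(theta) = 0.9135
W = 164 * 1.83 * 0.9135
W = 274.1733


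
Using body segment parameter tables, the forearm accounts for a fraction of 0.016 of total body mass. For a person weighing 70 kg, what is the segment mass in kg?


m_segment = body_mass * fraction
m_segment = 70 * 0.016
m_segment = 1.1200


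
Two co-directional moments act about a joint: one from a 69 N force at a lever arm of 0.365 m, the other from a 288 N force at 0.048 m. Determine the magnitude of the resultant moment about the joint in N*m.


M = F1 * d1 + F2 * d2
M = 69 * 0.365 + 288 * 0.048
M = 25.1850 + 13.8240
M = 39.0090


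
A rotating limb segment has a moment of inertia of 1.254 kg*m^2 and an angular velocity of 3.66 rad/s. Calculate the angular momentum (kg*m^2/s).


L = I * omega
L = 1.254 * 3.66
L = 4.5896


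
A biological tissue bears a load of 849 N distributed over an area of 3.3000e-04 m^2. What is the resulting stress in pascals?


stress = F / A
stress = 849 / 3.3000e-04
stress = 2.5727e+06


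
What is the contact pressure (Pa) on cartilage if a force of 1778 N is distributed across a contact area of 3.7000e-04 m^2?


P = F / A
P = 1778 / 3.7000e-04
P = 4.8054e+06


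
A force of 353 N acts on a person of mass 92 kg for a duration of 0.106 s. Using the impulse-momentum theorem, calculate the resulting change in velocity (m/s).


J = F * dt = 353 * 0.106 = 37.4180 N*s
delta_v = J / m
delta_v = 37.4180 / 92
delta_v = 0.4067


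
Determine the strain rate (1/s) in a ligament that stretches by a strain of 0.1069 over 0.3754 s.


strain_rate = delta_strain / delta_t
strain_rate = 0.1069 / 0.3754
strain_rate = 0.2848


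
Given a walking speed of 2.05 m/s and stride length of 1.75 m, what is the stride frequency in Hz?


f = v / stride_length
f = 2.05 / 1.75
f = 1.1714


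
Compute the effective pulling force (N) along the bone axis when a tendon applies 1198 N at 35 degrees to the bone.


F_eff = F_tendon * cos(theta)
theta = 35 deg = 0.6109 rad
cos(theta) = 0.8192
F_eff = 1198 * 0.8192
F_eff = 981.3441


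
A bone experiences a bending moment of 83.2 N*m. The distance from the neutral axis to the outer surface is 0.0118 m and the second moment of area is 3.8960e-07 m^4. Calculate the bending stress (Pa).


sigma = M * c / I
sigma = 83.2 * 0.0118 / 3.8960e-07
M * c = 0.9818
sigma = 2.5199e+06


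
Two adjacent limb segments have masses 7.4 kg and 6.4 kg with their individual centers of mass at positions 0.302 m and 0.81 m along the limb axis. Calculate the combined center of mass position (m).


COM = (m1*x1 + m2*x2) / (m1 + m2)
COM = (7.4*0.302 + 6.4*0.81) / (7.4 + 6.4)
Numerator = 7.4188
Denominator = 13.8000
COM = 0.5376


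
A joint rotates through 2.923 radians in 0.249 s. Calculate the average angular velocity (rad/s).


omega = delta_theta / delta_t
omega = 2.923 / 0.249
omega = 11.7390


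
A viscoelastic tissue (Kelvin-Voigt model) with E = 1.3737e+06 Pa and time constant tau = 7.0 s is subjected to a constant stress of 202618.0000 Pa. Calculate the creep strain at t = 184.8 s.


epsilon(t) = (sigma/E) * (1 - exp(-t/tau))
sigma/E = 202618.0000 / 1.3737e+06 = 0.1475
exp(-t/tau) = exp(-184.8 / 7.0) = 3.4247e-12
epsilon = 0.1475 * (1 - 3.4247e-12)
epsilon = 0.1475


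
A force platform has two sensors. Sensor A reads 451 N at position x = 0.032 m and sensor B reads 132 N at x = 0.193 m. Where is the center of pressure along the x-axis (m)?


COP_x = (F1*x1 + F2*x2) / (F1 + F2)
COP_x = (451*0.032 + 132*0.193) / (451 + 132)
Numerator = 39.9080
Denominator = 583
COP_x = 0.0685


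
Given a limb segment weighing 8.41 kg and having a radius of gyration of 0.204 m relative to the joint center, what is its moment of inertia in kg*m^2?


I = m * k^2
I = 8.41 * 0.204^2
k^2 = 0.0416
I = 0.3500


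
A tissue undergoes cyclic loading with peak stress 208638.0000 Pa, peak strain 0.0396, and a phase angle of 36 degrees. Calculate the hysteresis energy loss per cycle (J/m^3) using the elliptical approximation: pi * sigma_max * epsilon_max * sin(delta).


E_loss = pi * sigma_max * epsilon_max * sin(delta)
delta = 36 deg = 0.6283 rad
sin(delta) = 0.5878
E_loss = pi * 208638.0000 * 0.0396 * 0.5878
E_loss = 15256.5787


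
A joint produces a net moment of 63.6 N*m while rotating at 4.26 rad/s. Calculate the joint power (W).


P = M * omega
P = 63.6 * 4.26
P = 270.9360


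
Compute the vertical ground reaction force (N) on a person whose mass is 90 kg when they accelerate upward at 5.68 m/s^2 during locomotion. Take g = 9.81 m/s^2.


GRF = m * (g + a)
GRF = 90 * (9.81 + 5.68)
GRF = 90 * 15.4900
GRF = 1394.1000


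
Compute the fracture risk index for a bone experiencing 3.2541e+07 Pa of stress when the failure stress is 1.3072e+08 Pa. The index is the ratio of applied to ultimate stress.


FRI = applied / ultimate
FRI = 3.2541e+07 / 1.3072e+08
FRI = 0.2489


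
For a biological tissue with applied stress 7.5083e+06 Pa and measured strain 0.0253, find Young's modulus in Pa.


E = stress / strain
E = 7.5083e+06 / 0.0253
E = 2.9677e+08


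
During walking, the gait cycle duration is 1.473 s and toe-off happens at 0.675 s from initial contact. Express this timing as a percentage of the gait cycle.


pct = (event_time / cycle_time) * 100
pct = (0.675 / 1.473) * 100
ratio = 0.4582
pct = 45.8248


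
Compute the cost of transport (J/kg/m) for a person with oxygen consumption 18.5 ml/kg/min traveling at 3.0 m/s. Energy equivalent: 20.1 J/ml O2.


Power per kg = VO2 * 20.1 / 60
Power per kg = 18.5 * 20.1 / 60 = 6.1975 W/kg
Cost = power_per_kg / speed
Cost = 6.1975 / 3.0
Cost = 2.0658


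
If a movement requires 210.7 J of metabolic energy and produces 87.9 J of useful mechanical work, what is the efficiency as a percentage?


eta = (W_mech / E_meta) * 100
eta = (87.9 / 210.7) * 100
ratio = 0.4172
eta = 41.7181


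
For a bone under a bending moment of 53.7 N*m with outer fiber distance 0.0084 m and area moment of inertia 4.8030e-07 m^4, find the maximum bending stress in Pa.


sigma = M * c / I
sigma = 53.7 * 0.0084 / 4.8030e-07
M * c = 0.4511
sigma = 939163.0231


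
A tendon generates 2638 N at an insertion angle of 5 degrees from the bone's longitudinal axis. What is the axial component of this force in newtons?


F_eff = F_tendon * cos(theta)
theta = 5 deg = 0.0873 rad
cos(theta) = 0.9962
F_eff = 2638 * 0.9962
F_eff = 2627.9616


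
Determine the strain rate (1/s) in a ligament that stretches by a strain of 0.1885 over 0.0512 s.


strain_rate = delta_strain / delta_t
strain_rate = 0.1885 / 0.0512
strain_rate = 3.6816


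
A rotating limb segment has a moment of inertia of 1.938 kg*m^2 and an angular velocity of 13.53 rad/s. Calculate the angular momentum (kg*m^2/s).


L = I * omega
L = 1.938 * 13.53
L = 26.2211


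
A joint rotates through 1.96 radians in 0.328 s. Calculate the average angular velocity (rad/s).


omega = delta_theta / delta_t
omega = 1.96 / 0.328
omega = 5.9756


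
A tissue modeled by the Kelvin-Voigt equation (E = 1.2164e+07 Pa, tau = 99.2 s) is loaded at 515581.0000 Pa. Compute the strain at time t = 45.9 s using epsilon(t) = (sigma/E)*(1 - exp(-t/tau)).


epsilon(t) = (sigma/E) * (1 - exp(-t/tau))
sigma/E = 515581.0000 / 1.2164e+07 = 0.0424
exp(-t/tau) = exp(-45.9 / 99.2) = 0.6296
epsilon = 0.0424 * (1 - 0.6296)
epsilon = 0.0157


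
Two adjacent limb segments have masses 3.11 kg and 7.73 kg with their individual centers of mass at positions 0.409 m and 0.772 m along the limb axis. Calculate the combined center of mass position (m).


COM = (m1*x1 + m2*x2) / (m1 + m2)
COM = (3.11*0.409 + 7.73*0.772) / (3.11 + 7.73)
Numerator = 7.2396
Denominator = 10.8400
COM = 0.6679


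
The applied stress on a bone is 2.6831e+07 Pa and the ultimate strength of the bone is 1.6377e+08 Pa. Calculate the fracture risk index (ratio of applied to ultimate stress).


FRI = applied / ultimate
FRI = 2.6831e+07 / 1.6377e+08
FRI = 0.1638


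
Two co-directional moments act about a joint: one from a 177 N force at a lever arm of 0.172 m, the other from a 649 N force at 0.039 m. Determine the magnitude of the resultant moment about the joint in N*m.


M = F1 * d1 + F2 * d2
M = 177 * 0.172 + 649 * 0.039
M = 30.4440 + 25.3110
M = 55.7550


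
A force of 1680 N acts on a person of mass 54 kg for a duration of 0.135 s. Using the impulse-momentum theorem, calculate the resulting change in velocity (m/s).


J = F * dt = 1680 * 0.135 = 226.8000 N*s
delta_v = J / m
delta_v = 226.8000 / 54
delta_v = 4.2000


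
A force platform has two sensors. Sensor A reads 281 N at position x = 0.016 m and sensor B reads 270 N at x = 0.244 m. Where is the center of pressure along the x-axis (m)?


COP_x = (F1*x1 + F2*x2) / (F1 + F2)
COP_x = (281*0.016 + 270*0.244) / (281 + 270)
Numerator = 70.3760
Denominator = 551
COP_x = 0.1277


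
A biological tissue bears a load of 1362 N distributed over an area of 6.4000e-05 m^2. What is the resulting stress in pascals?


stress = F / A
stress = 1362 / 6.4000e-05
stress = 2.1281e+07


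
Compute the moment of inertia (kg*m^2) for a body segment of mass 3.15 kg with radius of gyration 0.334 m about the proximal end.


I = m * k^2
I = 3.15 * 0.334^2
k^2 = 0.1116
I = 0.3514


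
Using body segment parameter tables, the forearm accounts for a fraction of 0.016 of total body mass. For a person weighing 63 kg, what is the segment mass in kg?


m_segment = body_mass * fraction
m_segment = 63 * 0.016
m_segment = 1.0080
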